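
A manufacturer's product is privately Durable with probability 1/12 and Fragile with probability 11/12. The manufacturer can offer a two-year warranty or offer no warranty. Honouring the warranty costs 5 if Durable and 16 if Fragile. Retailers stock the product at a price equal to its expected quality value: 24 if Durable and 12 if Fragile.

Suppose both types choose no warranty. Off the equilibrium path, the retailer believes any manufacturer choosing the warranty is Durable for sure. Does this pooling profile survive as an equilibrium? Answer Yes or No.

No

On path, the retailer holds the prior and pays 1/12·24 + 11/12·12 = 13. Off path (the warranty), believing Durable, it pays 24.
Durable: no warranty nets 13; the warranty nets 24 − 5 = 19. Durable would deviate.
Fragile: no warranty nets 13; the warranty nets 24 − 16 = 8. Fragile stays.
A type deviates, so pooling fails.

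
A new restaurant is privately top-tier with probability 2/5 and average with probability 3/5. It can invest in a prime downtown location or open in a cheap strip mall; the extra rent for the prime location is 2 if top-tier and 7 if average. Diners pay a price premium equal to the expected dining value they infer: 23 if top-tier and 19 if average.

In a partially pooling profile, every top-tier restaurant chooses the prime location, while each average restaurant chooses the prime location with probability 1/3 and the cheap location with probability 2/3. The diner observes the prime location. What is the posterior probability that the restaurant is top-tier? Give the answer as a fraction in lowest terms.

2/3

P(the prime location) = (2/5)·1 + (3/5)·(1/3) = 3/5.
By Bayes' rule, P(top-tier | the prime location) = (2/5) / (3/5) = 2/3.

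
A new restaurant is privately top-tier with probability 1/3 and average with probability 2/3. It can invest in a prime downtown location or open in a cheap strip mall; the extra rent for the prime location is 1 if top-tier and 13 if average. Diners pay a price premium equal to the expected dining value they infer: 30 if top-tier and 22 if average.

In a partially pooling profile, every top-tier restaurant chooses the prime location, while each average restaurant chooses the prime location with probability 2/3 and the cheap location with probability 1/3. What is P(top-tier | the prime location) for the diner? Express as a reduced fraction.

3/7

P(the prime location) = (1/3)·1 + (2/3)·(2/3) = 7/9.
By Bayes' rule, P(top-tier | the prime location) = (1/3) / (7/9) = 3/7.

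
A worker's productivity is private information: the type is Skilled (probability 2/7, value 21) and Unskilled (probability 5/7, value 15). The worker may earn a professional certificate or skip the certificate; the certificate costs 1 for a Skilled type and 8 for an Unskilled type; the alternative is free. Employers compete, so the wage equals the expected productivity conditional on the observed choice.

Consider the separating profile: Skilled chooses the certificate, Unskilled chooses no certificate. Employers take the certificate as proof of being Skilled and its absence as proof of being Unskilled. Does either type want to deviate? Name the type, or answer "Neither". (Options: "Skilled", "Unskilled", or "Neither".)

The certificate pays 21; no certificate pays 15.
Skilled: assigned the certificate, nets 21 − 1 = 20; deviating to no certificate nets 15.
Unskilled: assigned no certificate, nets 15; deviating to the certificate nets 21 − 8 = 13.
Both types strictly prefer their assigned action; no profitable deviation.

Neither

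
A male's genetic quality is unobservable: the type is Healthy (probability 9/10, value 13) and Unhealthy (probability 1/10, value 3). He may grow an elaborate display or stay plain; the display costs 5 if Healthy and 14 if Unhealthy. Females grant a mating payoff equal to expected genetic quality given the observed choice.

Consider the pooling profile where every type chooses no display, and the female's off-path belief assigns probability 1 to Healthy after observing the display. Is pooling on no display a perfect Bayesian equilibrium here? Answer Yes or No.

On path, the female holds the prior and pays 9/10·13 + 1/10·3 = 12. Off path (the display), believing Healthy, it pays 13.
Healthy: no display nets 12; the display nets 13 − 5 = 8. Healthy stays.
Unhealthy: no display nets 12; the display nets 13 − 14 = -1. Unhealthy stays.
No type deviates, so pooling is sustained.

Yes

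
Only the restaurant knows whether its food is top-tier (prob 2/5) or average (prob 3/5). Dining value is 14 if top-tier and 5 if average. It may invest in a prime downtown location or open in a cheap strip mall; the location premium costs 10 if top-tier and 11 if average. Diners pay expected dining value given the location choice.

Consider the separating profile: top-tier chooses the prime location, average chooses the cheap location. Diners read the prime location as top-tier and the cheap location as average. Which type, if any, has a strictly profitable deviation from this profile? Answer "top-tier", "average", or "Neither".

top-tier

The prime location pays 14; the cheap location pays 5.
top-tier: assigned the prime location, nets 14 − 10 = 4; deviating to the cheap location nets 5.
average: assigned the cheap location, nets 5; deviating to the prime location nets 14 − 11 = 3.
The top-tier type gains 1 by deviating.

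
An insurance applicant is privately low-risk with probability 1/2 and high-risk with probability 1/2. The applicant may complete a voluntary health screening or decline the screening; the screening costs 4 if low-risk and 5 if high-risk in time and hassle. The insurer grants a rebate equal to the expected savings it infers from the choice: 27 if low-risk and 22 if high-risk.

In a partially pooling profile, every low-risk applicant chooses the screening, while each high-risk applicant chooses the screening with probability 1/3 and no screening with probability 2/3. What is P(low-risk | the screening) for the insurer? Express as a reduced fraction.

3/4

P(the screening) = (1/2)·1 + (1/2)·(1/3) = 2/3.
By Bayes' rule, P(low-risk | the screening) = (1/2) / (2/3) = 3/4.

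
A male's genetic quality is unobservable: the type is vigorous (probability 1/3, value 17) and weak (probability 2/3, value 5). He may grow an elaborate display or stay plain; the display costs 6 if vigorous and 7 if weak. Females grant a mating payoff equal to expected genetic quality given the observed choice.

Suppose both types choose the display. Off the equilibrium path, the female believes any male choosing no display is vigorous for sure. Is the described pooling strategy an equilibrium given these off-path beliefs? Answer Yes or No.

On path, the female holds the prior and pays 1/3·17 + 2/3·5 = 9. Off path (no display), believing vigorous, it pays 17.
vigorous: the display nets 9 − 6 = 3; no display nets 17. vigorous would deviate.
weak: the display nets 9 − 7 = 2; no display nets 17. weak would deviate.
A type deviates, so pooling fails.

No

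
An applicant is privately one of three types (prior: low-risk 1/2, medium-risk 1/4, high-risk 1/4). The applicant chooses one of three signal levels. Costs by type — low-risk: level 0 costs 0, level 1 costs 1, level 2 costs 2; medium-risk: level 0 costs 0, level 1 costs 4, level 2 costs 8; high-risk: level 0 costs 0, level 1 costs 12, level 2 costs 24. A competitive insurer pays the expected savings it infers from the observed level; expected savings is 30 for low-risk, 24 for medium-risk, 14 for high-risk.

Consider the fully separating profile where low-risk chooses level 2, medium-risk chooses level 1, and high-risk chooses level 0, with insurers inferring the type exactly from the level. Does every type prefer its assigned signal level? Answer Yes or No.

No

Separating rebates: level 2 → 30, level 1 → 24, level 0 → 14.
low-risk (assigned level 2): level 0: 14 − 0 = 14; level 1: 24 − 1 = 23; level 2: 30 − 2 = 28. low-risk stays.
medium-risk (assigned level 1): level 0: 14 − 0 = 14; level 1: 24 − 4 = 20; level 2: 30 − 8 = 22. medium-risk prefers level 2.
high-risk (assigned level 0): level 0: 14 − 0 = 14; level 1: 24 − 12 = 12; level 2: 30 − 24 = 6. high-risk stays.
At least one type deviates; the separating profile fails.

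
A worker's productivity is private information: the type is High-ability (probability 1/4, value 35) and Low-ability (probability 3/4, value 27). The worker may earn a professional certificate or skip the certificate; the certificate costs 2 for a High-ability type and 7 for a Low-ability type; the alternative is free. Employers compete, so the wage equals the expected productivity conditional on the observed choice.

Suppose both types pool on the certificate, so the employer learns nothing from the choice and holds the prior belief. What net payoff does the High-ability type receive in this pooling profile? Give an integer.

Pooled wage = 1/4·35 + 3/4·27 = 29.
High-ability pays cost 2 for the certificate, so net payoff = 29 − 2 = 27.

27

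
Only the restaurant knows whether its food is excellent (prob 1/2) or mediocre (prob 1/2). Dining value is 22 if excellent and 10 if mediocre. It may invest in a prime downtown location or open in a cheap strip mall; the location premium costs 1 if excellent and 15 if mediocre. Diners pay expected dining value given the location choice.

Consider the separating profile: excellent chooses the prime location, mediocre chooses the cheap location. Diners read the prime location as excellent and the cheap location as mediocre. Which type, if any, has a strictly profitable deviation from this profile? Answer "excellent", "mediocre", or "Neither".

The prime location pays 22; the cheap location pays 10.
excellent: assigned the prime location, nets 22 − 1 = 21; deviating to the cheap location nets 10.
mediocre: assigned the cheap location, nets 10; deviating to the prime location nets 22 − 15 = 7.
Both types strictly prefer their assigned action; no profitable deviation.

Neither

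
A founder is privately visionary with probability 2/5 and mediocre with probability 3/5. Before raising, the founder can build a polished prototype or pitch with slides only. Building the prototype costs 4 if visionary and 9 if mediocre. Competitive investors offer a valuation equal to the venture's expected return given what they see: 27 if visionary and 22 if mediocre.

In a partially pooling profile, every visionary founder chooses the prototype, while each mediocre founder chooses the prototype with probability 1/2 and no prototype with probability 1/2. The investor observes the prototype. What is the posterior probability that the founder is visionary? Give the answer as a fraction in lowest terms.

P(the prototype) = (2/5)·1 + (3/5)·(1/2) = 7/10.
By Bayes' rule, P(visionary | the prototype) = (2/5) / (7/10) = 4/7.

4/7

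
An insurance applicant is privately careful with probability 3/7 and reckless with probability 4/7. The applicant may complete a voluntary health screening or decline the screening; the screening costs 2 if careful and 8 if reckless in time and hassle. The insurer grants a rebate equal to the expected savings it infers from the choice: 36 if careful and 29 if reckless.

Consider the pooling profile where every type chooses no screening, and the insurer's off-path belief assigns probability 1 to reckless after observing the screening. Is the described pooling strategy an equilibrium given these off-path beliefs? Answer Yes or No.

On path, the insurer holds the prior and pays 3/7·36 + 4/7·29 = 32. Off path (the screening), believing reckless, it pays 29.
careful: no screening nets 32; the screening nets 29 − 2 = 27. careful stays.
reckless: no screening nets 32; the screening nets 29 − 8 = 21. reckless stays.
No type deviates, so pooling is sustained.

Yes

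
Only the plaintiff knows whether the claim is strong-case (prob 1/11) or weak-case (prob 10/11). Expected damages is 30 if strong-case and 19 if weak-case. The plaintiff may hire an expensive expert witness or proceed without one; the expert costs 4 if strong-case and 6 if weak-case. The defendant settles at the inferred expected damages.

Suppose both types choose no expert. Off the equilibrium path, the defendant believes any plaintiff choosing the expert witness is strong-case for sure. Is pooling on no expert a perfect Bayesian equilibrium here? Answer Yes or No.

No

On path, the defendant holds the prior and pays 1/11·30 + 10/11·19 = 20. Off path (the expert witness), believing strong-case, it pays 30.
strong-case: no expert nets 20; the expert witness nets 30 − 4 = 26. strong-case would deviate.
weak-case: no expert nets 20; the expert witness nets 30 − 6 = 24. weak-case would deviate.
A type deviates, so pooling fails.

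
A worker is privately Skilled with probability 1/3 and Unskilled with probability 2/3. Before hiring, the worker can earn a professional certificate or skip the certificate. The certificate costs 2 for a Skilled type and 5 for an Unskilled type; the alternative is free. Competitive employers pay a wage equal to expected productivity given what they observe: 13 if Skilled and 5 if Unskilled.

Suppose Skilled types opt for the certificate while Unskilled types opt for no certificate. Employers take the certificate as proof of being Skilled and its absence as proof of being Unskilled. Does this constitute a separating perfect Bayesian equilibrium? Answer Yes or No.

No

Under these beliefs, the certificate earns wage 13 and no certificate earns wage 5.
Skilled: the certificate nets 13 − 2 = 11; no certificate nets 5. Skilled prefers the certificate.
Unskilled: the certificate nets 13 − 5 = 8; no certificate nets 5. Unskilled would deviate to the certificate.
Unskilled has a profitable deviation, so the profile is not an equilibrium.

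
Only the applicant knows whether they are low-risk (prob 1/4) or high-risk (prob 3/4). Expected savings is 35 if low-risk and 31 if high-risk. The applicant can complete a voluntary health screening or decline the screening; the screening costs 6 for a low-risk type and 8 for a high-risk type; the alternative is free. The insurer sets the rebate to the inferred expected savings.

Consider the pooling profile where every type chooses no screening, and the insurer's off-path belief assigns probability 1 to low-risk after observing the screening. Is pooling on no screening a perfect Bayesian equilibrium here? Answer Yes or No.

On path, the insurer holds the prior and pays 1/4·35 + 3/4·31 = 32. Off path (the screening), believing low-risk, it pays 35.
low-risk: no screening nets 32; the screening nets 35 − 6 = 29. low-risk stays.
high-risk: no screening nets 32; the screening nets 35 − 8 = 27. high-risk stays.
No type deviates, so pooling is sustained.

Yes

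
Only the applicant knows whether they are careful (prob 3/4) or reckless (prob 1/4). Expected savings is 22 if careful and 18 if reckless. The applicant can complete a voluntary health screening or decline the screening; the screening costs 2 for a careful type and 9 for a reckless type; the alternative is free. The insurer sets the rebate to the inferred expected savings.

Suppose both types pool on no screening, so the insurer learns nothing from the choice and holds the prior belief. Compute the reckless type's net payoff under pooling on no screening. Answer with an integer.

Pooled rebate = 3/4·22 + 1/4·18 = 21.
reckless pays no cost for no screening, so net payoff = 21.

21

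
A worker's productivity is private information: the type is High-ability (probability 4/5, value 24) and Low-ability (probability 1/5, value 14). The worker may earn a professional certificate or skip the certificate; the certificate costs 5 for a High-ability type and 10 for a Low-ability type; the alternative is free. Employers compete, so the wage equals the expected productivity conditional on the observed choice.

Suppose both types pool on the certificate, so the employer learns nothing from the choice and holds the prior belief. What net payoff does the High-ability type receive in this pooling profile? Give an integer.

Pooled wage = 4/5·24 + 1/5·14 = 22.
High-ability pays cost 5 for the certificate, so net payoff = 22 − 5 = 17.

17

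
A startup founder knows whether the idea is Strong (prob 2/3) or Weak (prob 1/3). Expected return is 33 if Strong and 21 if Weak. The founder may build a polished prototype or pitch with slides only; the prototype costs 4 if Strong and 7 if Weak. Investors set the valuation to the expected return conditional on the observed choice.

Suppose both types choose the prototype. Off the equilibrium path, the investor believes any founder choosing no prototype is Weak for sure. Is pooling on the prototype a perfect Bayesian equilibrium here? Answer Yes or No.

On path, the investor holds the prior and pays 2/3·33 + 1/3·21 = 29. Off path (no prototype), believing Weak, it pays 21.
Strong: the prototype nets 29 − 4 = 25; no prototype nets 21. Strong stays.
Weak: the prototype nets 29 − 7 = 22; no prototype nets 21. Weak stays.
No type deviates, so pooling is sustained.

Yes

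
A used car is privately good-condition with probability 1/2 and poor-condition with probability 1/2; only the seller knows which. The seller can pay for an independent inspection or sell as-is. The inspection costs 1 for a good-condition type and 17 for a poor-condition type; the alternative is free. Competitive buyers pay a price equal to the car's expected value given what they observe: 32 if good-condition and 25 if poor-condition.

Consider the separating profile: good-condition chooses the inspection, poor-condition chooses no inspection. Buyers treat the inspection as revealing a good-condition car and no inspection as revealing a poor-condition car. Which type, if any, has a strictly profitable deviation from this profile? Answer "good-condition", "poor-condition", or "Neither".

The inspection pays 32; no inspection pays 25.
good-condition: assigned the inspection, nets 32 − 1 = 31; deviating to no inspection nets 25.
poor-condition: assigned no inspection, nets 25; deviating to the inspection nets 32 − 17 = 15.
Both types strictly prefer their assigned action; no profitable deviation.

Neither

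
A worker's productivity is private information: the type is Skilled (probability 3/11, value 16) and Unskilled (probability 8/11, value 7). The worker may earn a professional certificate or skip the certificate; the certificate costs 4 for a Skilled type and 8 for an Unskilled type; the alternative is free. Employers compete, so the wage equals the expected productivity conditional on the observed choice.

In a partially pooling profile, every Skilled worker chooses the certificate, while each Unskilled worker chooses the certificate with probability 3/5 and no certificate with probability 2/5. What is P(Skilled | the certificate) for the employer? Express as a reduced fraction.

5/13

P(the certificate) = (3/11)·1 + (8/11)·(3/5) = 39/55.
By Bayes' rule, P(Skilled | the certificate) = (3/11) / (39/55) = 5/13.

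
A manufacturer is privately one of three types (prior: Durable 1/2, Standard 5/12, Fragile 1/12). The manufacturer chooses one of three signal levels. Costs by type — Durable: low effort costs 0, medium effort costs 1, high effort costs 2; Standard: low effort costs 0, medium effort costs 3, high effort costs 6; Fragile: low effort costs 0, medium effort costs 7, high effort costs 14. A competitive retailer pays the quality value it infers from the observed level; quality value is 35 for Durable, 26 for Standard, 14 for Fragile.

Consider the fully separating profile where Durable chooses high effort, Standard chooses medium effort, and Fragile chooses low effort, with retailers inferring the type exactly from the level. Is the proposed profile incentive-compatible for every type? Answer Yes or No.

Separating prices: high effort → 35, medium effort → 26, low effort → 14.
Durable (assigned high effort): low effort: 14 − 0 = 14; medium effort: 26 − 1 = 25; high effort: 35 − 2 = 33. Durable stays.
Standard (assigned medium effort): low effort: 14 − 0 = 14; medium effort: 26 − 3 = 23; high effort: 35 − 6 = 29. Standard prefers high effort.
Fragile (assigned low effort): low effort: 14 − 0 = 14; medium effort: 26 − 7 = 19; high effort: 35 − 14 = 21. Fragile prefers high effort.
At least one type deviates; the separating profile fails.

No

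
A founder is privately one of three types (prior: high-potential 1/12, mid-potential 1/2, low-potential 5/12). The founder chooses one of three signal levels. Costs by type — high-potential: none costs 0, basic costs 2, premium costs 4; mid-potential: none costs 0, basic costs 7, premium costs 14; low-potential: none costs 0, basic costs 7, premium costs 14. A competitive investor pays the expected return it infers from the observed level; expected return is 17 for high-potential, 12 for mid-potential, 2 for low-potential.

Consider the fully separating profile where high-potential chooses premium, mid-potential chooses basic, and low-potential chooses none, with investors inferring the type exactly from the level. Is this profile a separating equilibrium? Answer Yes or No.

No

Separating valuations: premium → 17, basic → 12, none → 2.
high-potential (assigned premium): none: 2 − 0 = 2; basic: 12 − 2 = 10; premium: 17 − 4 = 13. high-potential stays.
mid-potential (assigned basic): none: 2 − 0 = 2; basic: 12 − 7 = 5; premium: 17 − 14 = 3. mid-potential stays.
low-potential (assigned none): none: 2 − 0 = 2; basic: 12 − 7 = 5; premium: 17 − 14 = 3. low-potential prefers basic.
At least one type deviates; the separating profile fails.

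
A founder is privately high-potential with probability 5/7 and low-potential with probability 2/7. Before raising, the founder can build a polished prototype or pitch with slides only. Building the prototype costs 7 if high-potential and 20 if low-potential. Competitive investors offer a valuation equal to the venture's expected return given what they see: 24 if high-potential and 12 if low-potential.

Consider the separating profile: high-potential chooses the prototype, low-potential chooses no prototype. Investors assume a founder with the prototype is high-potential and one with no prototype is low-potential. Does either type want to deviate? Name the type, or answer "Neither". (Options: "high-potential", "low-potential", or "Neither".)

The prototype pays 24; no prototype pays 12.
high-potential: assigned the prototype, nets 24 − 7 = 17; deviating to no prototype nets 12.
low-potential: assigned no prototype, nets 12; deviating to the prototype nets 24 − 20 = 4.
Both types strictly prefer their assigned action; no profitable deviation.

Neither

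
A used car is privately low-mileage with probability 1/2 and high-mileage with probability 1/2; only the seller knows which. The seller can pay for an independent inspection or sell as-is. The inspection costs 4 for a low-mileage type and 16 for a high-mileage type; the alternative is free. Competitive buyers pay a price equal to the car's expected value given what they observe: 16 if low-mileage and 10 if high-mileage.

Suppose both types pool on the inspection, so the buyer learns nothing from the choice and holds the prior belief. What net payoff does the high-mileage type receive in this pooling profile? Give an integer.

-3

Pooled price = 1/2·16 + 1/2·10 = 13.
high-mileage pays cost 16 for the inspection, so net payoff = 13 − 16 = -3.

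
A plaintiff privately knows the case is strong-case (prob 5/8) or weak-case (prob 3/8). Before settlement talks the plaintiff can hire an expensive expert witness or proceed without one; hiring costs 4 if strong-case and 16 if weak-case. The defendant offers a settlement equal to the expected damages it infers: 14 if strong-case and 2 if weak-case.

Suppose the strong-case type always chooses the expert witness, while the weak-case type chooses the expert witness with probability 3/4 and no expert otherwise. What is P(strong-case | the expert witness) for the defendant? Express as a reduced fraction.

P(the expert witness) = (5/8)·1 + (3/8)·(3/4) = 29/32.
By Bayes' rule, P(strong-case | the expert witness) = (5/8) / (29/32) = 20/29.

20/29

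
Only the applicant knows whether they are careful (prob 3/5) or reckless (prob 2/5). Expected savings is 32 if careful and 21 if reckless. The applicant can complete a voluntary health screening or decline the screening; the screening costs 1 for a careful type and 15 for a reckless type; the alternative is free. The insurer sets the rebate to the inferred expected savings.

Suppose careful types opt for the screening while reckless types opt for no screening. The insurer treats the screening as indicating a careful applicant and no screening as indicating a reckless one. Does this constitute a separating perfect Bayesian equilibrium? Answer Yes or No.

Yes

Under these beliefs, the screening earns rebate 32 and no screening earns rebate 21.
careful: the screening nets 32 − 1 = 31; no screening nets 21. careful prefers the screening.
reckless: the screening nets 32 − 15 = 17; no screening nets 21. reckless prefers no screening.
Neither type deviates, so the separating profile is an equilibrium.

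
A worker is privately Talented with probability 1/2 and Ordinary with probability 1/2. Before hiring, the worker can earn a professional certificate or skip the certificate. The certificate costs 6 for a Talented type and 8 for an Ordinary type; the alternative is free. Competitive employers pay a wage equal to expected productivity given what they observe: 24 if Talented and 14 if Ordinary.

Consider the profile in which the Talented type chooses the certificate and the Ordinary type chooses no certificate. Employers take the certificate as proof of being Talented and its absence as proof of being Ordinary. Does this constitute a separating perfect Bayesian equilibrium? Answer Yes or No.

Under these beliefs, the certificate earns wage 24 and no certificate earns wage 14.
Talented: the certificate nets 24 − 6 = 18; no certificate nets 14. Talented prefers the certificate.
Ordinary: the certificate nets 24 − 8 = 16; no certificate nets 14. Ordinary would deviate to the certificate.
Ordinary has a profitable deviation, so the profile is not an equilibrium.

No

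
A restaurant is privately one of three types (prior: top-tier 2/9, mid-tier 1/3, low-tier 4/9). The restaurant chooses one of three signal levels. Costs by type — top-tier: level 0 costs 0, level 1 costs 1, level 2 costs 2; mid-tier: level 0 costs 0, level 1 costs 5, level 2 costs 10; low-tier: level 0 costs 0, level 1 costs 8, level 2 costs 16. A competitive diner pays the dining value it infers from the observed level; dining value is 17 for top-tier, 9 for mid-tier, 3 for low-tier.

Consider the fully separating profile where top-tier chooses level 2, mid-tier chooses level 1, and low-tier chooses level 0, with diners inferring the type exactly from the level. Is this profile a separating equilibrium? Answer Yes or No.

No

Separating price premiums: level 2 → 17, level 1 → 9, level 0 → 3.
top-tier (assigned level 2): level 0: 3 − 0 = 3; level 1: 9 − 1 = 8; level 2: 17 − 2 = 15. top-tier stays.
mid-tier (assigned level 1): level 0: 3 − 0 = 3; level 1: 9 − 5 = 4; level 2: 17 − 10 = 7. mid-tier prefers level 2.
low-tier (assigned level 0): level 0: 3 − 0 = 3; level 1: 9 − 8 = 1; level 2: 17 − 16 = 1. low-tier stays.
At least one type deviates; the separating profile fails.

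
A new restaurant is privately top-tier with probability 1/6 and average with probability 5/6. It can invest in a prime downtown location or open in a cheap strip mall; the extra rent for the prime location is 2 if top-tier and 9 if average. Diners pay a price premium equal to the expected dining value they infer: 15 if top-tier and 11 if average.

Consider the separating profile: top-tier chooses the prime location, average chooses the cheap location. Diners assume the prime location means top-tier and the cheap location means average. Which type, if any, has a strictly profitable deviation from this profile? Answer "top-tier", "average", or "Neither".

The prime location pays 15; the cheap location pays 11.
top-tier: assigned the prime location, nets 15 − 2 = 13; deviating to the cheap location nets 11.
average: assigned the cheap location, nets 11; deviating to the prime location nets 15 − 9 = 6.
Both types strictly prefer their assigned action; no profitable deviation.

Neither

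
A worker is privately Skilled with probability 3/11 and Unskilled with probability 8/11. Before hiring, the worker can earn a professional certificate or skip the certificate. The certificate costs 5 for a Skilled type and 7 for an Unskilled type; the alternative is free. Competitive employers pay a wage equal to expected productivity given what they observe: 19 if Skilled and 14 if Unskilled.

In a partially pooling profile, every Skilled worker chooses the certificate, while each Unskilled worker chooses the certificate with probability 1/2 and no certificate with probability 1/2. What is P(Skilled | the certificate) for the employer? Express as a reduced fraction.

P(the certificate) = (3/11)·1 + (8/11)·(1/2) = 7/11.
By Bayes' rule, P(Skilled | the certificate) = (3/11) / (7/11) = 3/7.

3/7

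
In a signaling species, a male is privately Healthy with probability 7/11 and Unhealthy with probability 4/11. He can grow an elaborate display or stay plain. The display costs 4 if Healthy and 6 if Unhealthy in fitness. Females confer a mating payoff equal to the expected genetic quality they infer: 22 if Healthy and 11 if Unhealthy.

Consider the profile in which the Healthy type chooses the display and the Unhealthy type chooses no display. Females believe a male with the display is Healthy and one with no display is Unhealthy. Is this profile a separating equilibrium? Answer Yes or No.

No

Under these beliefs, the display earns mating payoff 22 and no display earns mating payoff 11.
Healthy: the display nets 22 − 4 = 18; no display nets 11. Healthy prefers the display.
Unhealthy: the display nets 22 − 6 = 16; no display nets 11. Unhealthy would deviate to the display.
Unhealthy has a profitable deviation, so the profile is not an equilibrium.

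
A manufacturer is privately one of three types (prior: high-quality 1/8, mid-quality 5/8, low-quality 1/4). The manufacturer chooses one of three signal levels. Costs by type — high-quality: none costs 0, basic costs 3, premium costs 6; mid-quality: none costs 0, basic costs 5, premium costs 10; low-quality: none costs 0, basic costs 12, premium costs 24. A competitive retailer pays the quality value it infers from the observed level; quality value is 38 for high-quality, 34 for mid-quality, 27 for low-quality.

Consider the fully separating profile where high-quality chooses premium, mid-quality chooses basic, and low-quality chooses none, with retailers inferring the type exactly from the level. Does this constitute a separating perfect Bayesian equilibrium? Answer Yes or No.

Yes

Separating prices: premium → 38, basic → 34, none → 27.
high-quality (assigned premium): none: 27 − 0 = 27; basic: 34 − 3 = 31; premium: 38 − 6 = 32. high-quality stays.
mid-quality (assigned basic): none: 27 − 0 = 27; basic: 34 − 5 = 29; premium: 38 − 10 = 28. mid-quality stays.
low-quality (assigned none): none: 27 − 0 = 27; basic: 34 − 12 = 22; premium: 38 − 24 = 14. low-quality stays.
Every type prefers its assigned level; separation holds.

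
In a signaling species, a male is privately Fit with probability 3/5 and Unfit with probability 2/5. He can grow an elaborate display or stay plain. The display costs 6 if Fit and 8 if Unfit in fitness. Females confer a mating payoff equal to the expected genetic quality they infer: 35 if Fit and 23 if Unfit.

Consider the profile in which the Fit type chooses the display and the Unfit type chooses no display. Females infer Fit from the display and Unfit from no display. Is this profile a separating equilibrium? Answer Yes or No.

Under these beliefs, the display earns mating payoff 35 and no display earns mating payoff 23.
Fit: the display nets 35 − 6 = 29; no display nets 23. Fit prefers the display.
Unfit: the display nets 35 − 8 = 27; no display nets 23. Unfit would deviate to the display.
Unfit has a profitable deviation, so the profile is not an equilibrium.

No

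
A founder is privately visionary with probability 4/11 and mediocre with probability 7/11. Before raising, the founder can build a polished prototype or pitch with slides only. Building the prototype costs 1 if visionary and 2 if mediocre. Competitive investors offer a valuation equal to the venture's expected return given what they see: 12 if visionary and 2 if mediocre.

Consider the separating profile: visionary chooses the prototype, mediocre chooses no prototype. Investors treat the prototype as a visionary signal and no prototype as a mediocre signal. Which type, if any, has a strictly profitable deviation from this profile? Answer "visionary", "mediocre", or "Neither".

The prototype pays 12; no prototype pays 2.
visionary: assigned the prototype, nets 12 − 1 = 11; deviating to no prototype nets 2.
mediocre: assigned no prototype, nets 2; deviating to the prototype nets 12 − 2 = 10.
The mediocre type gains 8 by deviating.

mediocre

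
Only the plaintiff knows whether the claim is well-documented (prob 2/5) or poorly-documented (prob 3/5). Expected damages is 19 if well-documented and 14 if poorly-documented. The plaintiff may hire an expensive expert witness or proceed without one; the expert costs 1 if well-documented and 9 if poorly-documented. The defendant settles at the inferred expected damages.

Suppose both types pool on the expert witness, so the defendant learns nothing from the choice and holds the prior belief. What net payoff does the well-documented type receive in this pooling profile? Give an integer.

15

Pooled settlement = 2/5·19 + 3/5·14 = 16.
well-documented pays cost 1 for the expert witness, so net payoff = 16 − 1 = 15.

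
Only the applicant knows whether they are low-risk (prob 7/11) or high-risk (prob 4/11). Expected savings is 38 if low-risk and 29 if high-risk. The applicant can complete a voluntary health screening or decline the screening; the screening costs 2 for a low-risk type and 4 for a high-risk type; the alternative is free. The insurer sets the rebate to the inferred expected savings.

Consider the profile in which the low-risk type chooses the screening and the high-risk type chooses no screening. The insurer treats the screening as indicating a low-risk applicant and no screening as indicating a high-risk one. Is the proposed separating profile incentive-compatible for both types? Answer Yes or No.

No

Under these beliefs, the screening earns rebate 38 and no screening earns rebate 29.
low-risk: the screening nets 38 − 2 = 36; no screening nets 29. low-risk prefers the screening.
high-risk: the screening nets 38 − 4 = 34; no screening nets 29. high-risk would deviate to the screening.
high-risk has a profitable deviation, so the profile is not an equilibrium.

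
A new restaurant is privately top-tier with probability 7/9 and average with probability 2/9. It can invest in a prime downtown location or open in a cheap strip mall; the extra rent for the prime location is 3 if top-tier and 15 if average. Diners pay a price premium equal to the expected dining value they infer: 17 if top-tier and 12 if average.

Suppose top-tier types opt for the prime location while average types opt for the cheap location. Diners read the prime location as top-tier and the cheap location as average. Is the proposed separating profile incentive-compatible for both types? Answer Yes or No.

Yes

Under these beliefs, the prime location earns price premium 17 and the cheap location earns price premium 12.
top-tier: the prime location nets 17 − 3 = 14; the cheap location nets 12. top-tier prefers the prime location.
average: the prime location nets 17 − 15 = 2; the cheap location nets 12. average prefers the cheap location.
Neither type deviates, so the separating profile is an equilibrium.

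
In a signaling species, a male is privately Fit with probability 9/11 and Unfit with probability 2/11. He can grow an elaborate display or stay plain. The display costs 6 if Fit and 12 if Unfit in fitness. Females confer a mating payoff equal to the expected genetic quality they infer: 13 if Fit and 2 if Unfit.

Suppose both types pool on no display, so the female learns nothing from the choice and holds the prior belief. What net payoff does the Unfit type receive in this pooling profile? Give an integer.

11

Pooled mating payoff = 9/11·13 + 2/11·2 = 11.
Unfit pays no cost for no display, so net payoff = 11.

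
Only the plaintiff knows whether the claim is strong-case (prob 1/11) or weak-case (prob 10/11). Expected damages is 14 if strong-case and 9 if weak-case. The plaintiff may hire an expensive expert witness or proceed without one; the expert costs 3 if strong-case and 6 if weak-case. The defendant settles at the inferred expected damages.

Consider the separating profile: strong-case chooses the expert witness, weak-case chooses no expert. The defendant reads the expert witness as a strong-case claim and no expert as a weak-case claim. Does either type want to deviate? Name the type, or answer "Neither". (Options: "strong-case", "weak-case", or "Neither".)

The expert witness pays 14; no expert pays 9.
strong-case: assigned the expert witness, nets 14 − 3 = 11; deviating to no expert nets 9.
weak-case: assigned no expert, nets 9; deviating to the expert witness nets 14 − 6 = 8.
Both types strictly prefer their assigned action; no profitable deviation.

Neither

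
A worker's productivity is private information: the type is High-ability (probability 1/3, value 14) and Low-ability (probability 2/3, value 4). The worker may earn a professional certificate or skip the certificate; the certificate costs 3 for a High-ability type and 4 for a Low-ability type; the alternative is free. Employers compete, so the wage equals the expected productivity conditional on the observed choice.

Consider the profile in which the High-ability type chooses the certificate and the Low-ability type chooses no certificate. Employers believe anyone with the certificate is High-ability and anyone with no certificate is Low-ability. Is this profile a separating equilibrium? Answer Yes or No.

Under these beliefs, the certificate earns wage 14 and no certificate earns wage 4.
High-ability: the certificate nets 14 − 3 = 11; no certificate nets 4. High-ability prefers the certificate.
Low-ability: the certificate nets 14 − 4 = 10; no certificate nets 4. Low-ability would deviate to the certificate.
Low-ability has a profitable deviation, so the profile is not an equilibrium.

No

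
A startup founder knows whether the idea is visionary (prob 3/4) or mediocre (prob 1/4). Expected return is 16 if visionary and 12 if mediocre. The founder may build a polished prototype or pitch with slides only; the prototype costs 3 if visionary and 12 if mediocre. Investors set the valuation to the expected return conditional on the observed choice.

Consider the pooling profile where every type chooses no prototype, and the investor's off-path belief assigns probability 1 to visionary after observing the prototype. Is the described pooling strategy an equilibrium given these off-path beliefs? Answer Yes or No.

Yes

On path, the investor holds the prior and pays 3/4·16 + 1/4·12 = 15. Off path (the prototype), believing visionary, it pays 16.
visionary: no prototype nets 15; the prototype nets 16 − 3 = 13. visionary stays.
mediocre: no prototype nets 15; the prototype nets 16 − 12 = 4. mediocre stays.
No type deviates, so pooling is sustained.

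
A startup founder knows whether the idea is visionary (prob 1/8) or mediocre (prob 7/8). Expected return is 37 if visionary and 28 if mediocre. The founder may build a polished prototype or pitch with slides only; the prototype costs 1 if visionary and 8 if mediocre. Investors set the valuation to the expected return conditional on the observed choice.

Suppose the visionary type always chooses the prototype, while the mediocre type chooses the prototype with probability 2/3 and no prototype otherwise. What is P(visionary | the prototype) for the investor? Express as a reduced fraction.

P(the prototype) = (1/8)·1 + (7/8)·(2/3) = 17/24.
By Bayes' rule, P(visionary | the prototype) = (1/8) / (17/24) = 3/17.

3/17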